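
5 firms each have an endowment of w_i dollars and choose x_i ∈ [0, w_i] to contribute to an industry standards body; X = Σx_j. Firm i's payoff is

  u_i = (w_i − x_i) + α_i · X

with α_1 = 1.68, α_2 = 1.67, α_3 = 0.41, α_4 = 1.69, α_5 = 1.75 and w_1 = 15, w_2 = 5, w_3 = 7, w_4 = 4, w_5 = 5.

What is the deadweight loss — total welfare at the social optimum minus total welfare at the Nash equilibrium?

43.4

∂u_i/∂x_i = α_i − 1, so firm i contributes w_i if α_i > 1, else 0.
α_i > 1 for i ∈ {1, 2, 4, 5}; NE contributions (15, 5, 0, 4, 5), X = 29.
W^NE = Σw_i − X^NE + (Σα_i)·X^NE = 36 + 6.2·29 = 215.8.
Planner: ∂(Σu_j)/∂x_i = Σα_j − 1 = 6.2 > 0, so everyone contributes w_i; X^SO = 36, W^SO = 36 + 6.2·36 = 259.2.
Deadweight loss = 43.4.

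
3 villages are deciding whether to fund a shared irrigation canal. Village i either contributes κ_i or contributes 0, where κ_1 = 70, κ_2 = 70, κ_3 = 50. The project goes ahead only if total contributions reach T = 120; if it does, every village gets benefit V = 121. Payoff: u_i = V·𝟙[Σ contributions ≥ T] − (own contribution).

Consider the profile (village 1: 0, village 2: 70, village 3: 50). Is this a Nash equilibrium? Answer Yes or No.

Total = 120 ≥ 120: provided.
Village 1 (pledges 0, payoff 121): pledging 70 → total 190, payoff 51. No gain.
Village 2 (pledges 70, payoff 51): dropping to 0 → total 50, payoff 0. No gain.
Village 3 (pledges 50, payoff 71): dropping to 0 → total 70, payoff 0. No gain.

Yes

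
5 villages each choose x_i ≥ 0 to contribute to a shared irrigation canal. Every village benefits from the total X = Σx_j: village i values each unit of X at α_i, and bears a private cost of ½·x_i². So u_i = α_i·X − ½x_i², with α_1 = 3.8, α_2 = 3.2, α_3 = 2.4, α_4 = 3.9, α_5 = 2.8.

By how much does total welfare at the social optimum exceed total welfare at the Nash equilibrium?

415.56

Village i's FOC: ∂u_i/∂x_i = α_i − x_i = 0, so x_i* = α_i.
NE contributions = (3.8, 3.2, 2.4, 3.9, 2.8); X = 16.1.
W^NE = (Σα)·X − ½Σα_i² = 16.1² − ½·53.49 = 232.465.
Planner sets x_i = Σα_j = 16.1 for every i, so X^SO = 5·16.1 = 80.5.
W^SO = (Σα)·X^SO − ½·5·(Σα)² = (5/2)·16.1² = 648.025.
Deadweight loss = W^SO − W^NE = 415.56.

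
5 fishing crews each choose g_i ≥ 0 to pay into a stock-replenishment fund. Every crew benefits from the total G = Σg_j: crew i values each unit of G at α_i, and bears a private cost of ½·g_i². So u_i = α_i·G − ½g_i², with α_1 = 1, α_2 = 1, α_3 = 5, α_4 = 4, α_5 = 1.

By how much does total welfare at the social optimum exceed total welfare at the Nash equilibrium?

238

Crew i's FOC: ∂u_i/∂g_i = α_i − g_i = 0, so g_i* = α_i.
NE contributions = (1, 1, 5, 4, 1); G = 12.
W^NE = (Σα)·G − ½Σα_i² = 12² − ½·44 = 122.
Planner sets g_i = Σα_j = 12 for every i, so G^SO = 5·12 = 60.
W^SO = (Σα)·G^SO − ½·5·(Σα)² = (5/2)·12² = 360.
Deadweight loss = W^SO − W^NE = 238.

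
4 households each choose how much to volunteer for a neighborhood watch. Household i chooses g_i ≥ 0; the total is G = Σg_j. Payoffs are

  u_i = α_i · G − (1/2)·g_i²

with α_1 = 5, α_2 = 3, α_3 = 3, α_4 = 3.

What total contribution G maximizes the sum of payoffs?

56

Planner FOC: ∂(Σu_j)/∂g_i = (Σα_j) − g_i = 0, so g_i^SO = Σα_j = 14 for every i; G^SO = 56.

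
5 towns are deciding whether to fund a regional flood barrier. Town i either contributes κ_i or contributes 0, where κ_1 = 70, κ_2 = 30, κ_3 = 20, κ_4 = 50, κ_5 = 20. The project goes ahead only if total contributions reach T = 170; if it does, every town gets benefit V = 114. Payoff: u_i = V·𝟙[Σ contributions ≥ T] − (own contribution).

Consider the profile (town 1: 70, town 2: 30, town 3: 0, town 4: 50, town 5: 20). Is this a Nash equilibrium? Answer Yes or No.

Total = 170 ≥ 170: provided.
Town 1 (pledges 70, payoff 44): dropping to 0 → total 100, payoff 0. No gain.
Town 2 (pledges 30, payoff 84): dropping to 0 → total 140, payoff 0. No gain.
Town 3 (pledges 0, payoff 114): pledging 20 → total 190, payoff 94. No gain.
Town 4 (pledges 50, payoff 64): dropping to 0 → total 120, payoff 0. No gain.
Town 5 (pledges 20, payoff 94): dropping to 0 → total 150, payoff 0. No gain.

Yes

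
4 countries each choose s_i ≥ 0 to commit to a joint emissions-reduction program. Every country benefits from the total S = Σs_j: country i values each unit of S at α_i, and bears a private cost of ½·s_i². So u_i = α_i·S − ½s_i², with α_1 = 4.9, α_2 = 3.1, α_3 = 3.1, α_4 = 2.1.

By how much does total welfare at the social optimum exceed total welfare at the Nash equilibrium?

Country i's FOC: ∂u_i/∂s_i = α_i − s_i = 0, so s_i* = α_i.
NE contributions = (4.9, 3.1, 3.1, 2.1); S = 13.2.
W^NE = (Σα)·S − ½Σα_i² = 13.2² − ½·47.64 = 150.42.
Planner sets s_i = Σα_j = 13.2 for every i, so S^SO = 4·13.2 = 52.8.
W^SO = (Σα)·S^SO − ½·4·(Σα)² = (4/2)·13.2² = 348.48.
Deadweight loss = W^SO − W^NE = 198.06.

198.06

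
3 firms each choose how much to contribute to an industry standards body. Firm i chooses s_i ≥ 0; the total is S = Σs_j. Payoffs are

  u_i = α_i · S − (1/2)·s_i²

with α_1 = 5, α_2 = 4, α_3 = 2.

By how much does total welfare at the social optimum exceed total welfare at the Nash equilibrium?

Firm i's FOC: ∂u_i/∂s_i = α_i − s_i = 0, so s_i* = α_i.
NE contributions = (5, 4, 2); S = 11.
W^NE = (Σα)·S − ½Σα_i² = 11² − ½·45 = 98.5.
Planner sets s_i = Σα_j = 11 for every i, so S^SO = 3·11 = 33.
W^SO = (Σα)·S^SO − ½·3·(Σα)² = (3/2)·11² = 181.5.
Deadweight loss = W^SO − W^NE = 83.

83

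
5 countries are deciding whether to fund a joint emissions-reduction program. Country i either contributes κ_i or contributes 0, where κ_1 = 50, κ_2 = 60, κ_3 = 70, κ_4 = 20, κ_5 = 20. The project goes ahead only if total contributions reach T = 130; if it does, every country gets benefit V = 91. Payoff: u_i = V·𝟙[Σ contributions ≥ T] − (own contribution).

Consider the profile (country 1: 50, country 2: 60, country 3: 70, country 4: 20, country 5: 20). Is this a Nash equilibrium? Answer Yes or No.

Total = 220 ≥ 130: provided.
Country 1 (pledges 50, payoff 41): dropping to 0 → total 170, payoff 91. Profitable deviation.

No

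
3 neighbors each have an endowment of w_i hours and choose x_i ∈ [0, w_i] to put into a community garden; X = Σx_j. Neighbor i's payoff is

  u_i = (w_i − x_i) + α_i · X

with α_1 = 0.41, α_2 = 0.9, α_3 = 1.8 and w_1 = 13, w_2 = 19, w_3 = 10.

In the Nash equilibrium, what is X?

10

∂u_i/∂x_i = α_i − 1, so neighbor i contributes w_i if α_i > 1, else 0.
α_i > 1 for i ∈ {3}; NE contributions (0, 0, 10), X = 10.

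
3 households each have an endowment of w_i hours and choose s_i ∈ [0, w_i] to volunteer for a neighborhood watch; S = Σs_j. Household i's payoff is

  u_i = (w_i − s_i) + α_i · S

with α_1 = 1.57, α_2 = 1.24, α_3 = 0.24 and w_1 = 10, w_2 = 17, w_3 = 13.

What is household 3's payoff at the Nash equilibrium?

∂u_i/∂s_i = α_i − 1, so household i contributes w_i if α_i > 1, else 0.
α_i > 1 for i ∈ {1, 2}; NE contributions (10, 17, 0), S = 27.
u_3 = (13 − 0) + 0.24·27 = 19.48.

19.48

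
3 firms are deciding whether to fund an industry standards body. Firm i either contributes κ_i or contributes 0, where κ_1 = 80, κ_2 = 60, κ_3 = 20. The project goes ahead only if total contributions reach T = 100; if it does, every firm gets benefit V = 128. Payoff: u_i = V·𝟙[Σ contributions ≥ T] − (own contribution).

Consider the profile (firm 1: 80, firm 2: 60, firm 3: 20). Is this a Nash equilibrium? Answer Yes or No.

Total = 160 ≥ 100: provided.
Firm 1 (pledges 80, payoff 48): dropping to 0 → total 80, payoff 0. No gain.
Firm 2 (pledges 60, payoff 68): dropping to 0 → total 100, payoff 128. Profitable deviation.

No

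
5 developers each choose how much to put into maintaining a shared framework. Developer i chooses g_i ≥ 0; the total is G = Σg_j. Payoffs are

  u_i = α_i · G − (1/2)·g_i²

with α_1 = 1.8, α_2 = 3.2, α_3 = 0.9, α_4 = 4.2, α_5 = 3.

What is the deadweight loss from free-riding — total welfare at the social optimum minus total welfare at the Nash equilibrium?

Developer i's FOC: ∂u_i/∂g_i = α_i − g_i = 0, so g_i* = α_i.
NE contributions = (1.8, 3.2, 0.9, 4.2, 3); G = 13.1.
W^NE = (Σα)·G − ½Σα_i² = 13.1² − ½·40.93 = 151.145.
Planner sets g_i = Σα_j = 13.1 for every i, so G^SO = 5·13.1 = 65.5.
W^SO = (Σα)·G^SO − ½·5·(Σα)² = (5/2)·13.1² = 429.025.
Deadweight loss = W^SO − W^NE = 277.88.

277.88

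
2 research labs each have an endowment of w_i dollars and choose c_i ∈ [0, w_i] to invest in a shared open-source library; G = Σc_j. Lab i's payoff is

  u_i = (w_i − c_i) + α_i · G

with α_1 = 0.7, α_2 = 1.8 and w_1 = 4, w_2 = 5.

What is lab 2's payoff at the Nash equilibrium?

∂u_i/∂c_i = α_i − 1, so lab i contributes w_i if α_i > 1, else 0.
α_i > 1 for i ∈ {2}; NE contributions (0, 5), G = 5.
u_2 = (5 − 5) + 1.8·5 = 9.

9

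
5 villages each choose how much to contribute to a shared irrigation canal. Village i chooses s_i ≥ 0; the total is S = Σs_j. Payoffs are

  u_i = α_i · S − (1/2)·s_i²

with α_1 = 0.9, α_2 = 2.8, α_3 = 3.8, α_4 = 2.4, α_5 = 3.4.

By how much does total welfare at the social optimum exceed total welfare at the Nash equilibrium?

Village i's FOC: ∂u_i/∂s_i = α_i − s_i = 0, so s_i* = α_i.
NE contributions = (0.9, 2.8, 3.8, 2.4, 3.4); S = 13.3.
W^NE = (Σα)·S − ½Σα_i² = 13.3² − ½·40.41 = 156.685.
Planner sets s_i = Σα_j = 13.3 for every i, so S^SO = 5·13.3 = 66.5.
W^SO = (Σα)·S^SO − ½·5·(Σα)² = (5/2)·13.3² = 442.225.
Deadweight loss = W^SO − W^NE = 285.54.

285.54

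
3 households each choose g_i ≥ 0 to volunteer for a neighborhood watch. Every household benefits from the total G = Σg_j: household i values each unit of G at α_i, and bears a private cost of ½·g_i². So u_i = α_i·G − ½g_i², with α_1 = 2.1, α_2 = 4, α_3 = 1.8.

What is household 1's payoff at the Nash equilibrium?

Household i's FOC: ∂u_i/∂g_i = α_i − g_i = 0, so g_i* = α_i.
NE contributions = (2.1, 4, 1.8); G = 7.9.
u_1 = α_1·G − ½·(g_1)² = 2.1·7.9 − ½·2.1² = 14.385.

14.385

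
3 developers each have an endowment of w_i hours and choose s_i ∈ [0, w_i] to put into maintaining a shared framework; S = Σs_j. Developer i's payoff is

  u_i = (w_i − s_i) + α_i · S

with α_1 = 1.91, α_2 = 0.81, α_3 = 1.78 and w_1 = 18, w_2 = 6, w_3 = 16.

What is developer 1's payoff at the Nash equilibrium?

64.94

∂u_i/∂s_i = α_i − 1, so developer i contributes w_i if α_i > 1, else 0.
α_i > 1 for i ∈ {1, 3}; NE contributions (18, 0, 16), S = 34.
u_1 = (18 − 18) + 1.91·34 = 64.94.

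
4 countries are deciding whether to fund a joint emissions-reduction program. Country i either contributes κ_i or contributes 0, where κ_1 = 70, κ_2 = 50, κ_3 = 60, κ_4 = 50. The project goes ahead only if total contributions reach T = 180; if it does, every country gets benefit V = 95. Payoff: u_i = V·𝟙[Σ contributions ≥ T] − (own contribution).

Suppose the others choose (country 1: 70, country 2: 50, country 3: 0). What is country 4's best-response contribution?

Others' total = 120. Even contributing 50 gives 170 < 180: no benefit either way.
Best response: 0.

0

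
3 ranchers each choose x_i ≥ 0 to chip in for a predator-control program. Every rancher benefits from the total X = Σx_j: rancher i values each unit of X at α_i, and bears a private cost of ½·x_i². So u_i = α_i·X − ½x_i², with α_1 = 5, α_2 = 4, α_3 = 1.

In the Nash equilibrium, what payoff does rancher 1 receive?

37.5

Rancher i's FOC: ∂u_i/∂x_i = α_i − x_i = 0, so x_i* = α_i.
NE contributions = (5, 4, 1); X = 10.
u_1 = α_1·X − ½·(x_1)² = 5·10 − ½·5² = 37.5.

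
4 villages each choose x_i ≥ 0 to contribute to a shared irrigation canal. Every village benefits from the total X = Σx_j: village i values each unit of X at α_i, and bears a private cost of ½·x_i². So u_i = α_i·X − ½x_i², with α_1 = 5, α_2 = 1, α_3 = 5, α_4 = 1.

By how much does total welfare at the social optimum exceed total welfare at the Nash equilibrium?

170

Village i's FOC: ∂u_i/∂x_i = α_i − x_i = 0, so x_i* = α_i.
NE contributions = (5, 1, 5, 1); X = 12.
W^NE = (Σα)·X − ½Σα_i² = 12² − ½·52 = 118.
Planner sets x_i = Σα_j = 12 for every i, so X^SO = 4·12 = 48.
W^SO = (Σα)·X^SO − ½·4·(Σα)² = (4/2)·12² = 288.
Deadweight loss = W^SO − W^NE = 170.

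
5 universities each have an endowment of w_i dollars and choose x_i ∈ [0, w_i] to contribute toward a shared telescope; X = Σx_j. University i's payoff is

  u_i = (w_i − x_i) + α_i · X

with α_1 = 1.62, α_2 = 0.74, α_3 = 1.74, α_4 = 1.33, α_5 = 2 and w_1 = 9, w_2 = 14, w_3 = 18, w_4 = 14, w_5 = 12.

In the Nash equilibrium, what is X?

∂u_i/∂x_i = α_i − 1, so university i contributes w_i if α_i > 1, else 0.
α_i > 1 for i ∈ {1, 3, 4, 5}; NE contributions (9, 0, 18, 14, 12), X = 53.

53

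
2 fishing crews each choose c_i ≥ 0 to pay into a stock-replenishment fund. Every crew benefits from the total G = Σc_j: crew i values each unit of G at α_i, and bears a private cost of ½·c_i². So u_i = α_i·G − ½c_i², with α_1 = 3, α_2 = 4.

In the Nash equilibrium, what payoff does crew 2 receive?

Crew i's FOC: ∂u_i/∂c_i = α_i − c_i = 0, so c_i* = α_i.
NE contributions = (3, 4); G = 7.
u_2 = α_2·G − ½·(c_2)² = 4·7 − ½·4² = 20.

20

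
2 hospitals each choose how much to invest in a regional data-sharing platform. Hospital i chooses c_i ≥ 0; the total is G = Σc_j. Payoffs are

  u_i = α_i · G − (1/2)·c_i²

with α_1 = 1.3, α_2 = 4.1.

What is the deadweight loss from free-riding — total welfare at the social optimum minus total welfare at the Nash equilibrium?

9.25

Hospital i's FOC: ∂u_i/∂c_i = α_i − c_i = 0, so c_i* = α_i.
NE contributions = (1.3, 4.1); G = 5.4.
W^NE = (Σα)·G − ½Σα_i² = 5.4² − ½·18.5 = 19.91.
Planner sets c_i = Σα_j = 5.4 for every i, so G^SO = 2·5.4 = 10.8.
W^SO = (Σα)·G^SO − ½·2·(Σα)² = (2/2)·5.4² = 29.16.
Deadweight loss = W^SO − W^NE = 9.25.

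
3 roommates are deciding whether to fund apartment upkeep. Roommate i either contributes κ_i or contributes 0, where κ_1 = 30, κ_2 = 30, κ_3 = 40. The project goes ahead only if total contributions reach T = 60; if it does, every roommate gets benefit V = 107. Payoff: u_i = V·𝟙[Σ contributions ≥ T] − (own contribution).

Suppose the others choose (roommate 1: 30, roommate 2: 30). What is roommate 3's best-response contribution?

Others' total = 60 ≥ 60; contributing adds cost 40 for no extra benefit.
Best response: 0.

0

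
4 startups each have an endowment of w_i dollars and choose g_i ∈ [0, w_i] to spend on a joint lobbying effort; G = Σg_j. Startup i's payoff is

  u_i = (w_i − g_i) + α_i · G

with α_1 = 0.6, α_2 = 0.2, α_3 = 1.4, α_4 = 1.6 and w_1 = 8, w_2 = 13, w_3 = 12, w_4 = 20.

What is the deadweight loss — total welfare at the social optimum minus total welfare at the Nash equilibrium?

58.8

∂u_i/∂g_i = α_i − 1, so startup i contributes w_i if α_i > 1, else 0.
α_i > 1 for i ∈ {3, 4}; NE contributions (0, 0, 12, 20), G = 32.
W^NE = Σw_i − G^NE + (Σα_i)·G^NE = 53 + 2.8·32 = 142.6.
Planner: ∂(Σu_j)/∂g_i = Σα_j − 1 = 2.8 > 0, so everyone contributes w_i; G^SO = 53, W^SO = 53 + 2.8·53 = 201.4.
Deadweight loss = 58.8.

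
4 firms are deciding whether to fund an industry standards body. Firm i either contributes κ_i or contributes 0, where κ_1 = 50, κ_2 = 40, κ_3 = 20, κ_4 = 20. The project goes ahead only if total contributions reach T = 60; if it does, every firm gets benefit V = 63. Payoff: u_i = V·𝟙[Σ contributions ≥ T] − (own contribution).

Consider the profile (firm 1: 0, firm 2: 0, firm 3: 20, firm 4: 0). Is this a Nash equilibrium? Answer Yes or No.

Total = 20 < 60: not provided.
Firm 1 (pledges 0, payoff 0): pledging 50 → total 70, payoff 13. Profitable deviation.

No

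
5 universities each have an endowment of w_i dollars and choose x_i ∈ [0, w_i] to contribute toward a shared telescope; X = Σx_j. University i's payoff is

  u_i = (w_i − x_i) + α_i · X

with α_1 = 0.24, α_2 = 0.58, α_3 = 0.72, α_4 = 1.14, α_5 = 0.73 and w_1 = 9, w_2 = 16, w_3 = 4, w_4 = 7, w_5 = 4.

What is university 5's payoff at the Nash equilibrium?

9.11

∂u_i/∂x_i = α_i − 1, so university i contributes w_i if α_i > 1, else 0.
α_i > 1 for i ∈ {4}; NE contributions (0, 0, 0, 7, 0), X = 7.
u_5 = (4 − 0) + 0.73·7 = 9.11.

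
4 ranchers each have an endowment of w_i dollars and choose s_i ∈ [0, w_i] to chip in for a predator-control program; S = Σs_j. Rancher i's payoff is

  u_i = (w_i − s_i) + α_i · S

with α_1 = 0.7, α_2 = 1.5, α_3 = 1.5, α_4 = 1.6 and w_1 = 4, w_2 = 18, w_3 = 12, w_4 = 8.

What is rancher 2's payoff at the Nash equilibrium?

57

∂u_i/∂s_i = α_i − 1, so rancher i contributes w_i if α_i > 1, else 0.
α_i > 1 for i ∈ {2, 3, 4}; NE contributions (0, 18, 12, 8), S = 38.
u_2 = (18 − 18) + 1.5·38 = 57.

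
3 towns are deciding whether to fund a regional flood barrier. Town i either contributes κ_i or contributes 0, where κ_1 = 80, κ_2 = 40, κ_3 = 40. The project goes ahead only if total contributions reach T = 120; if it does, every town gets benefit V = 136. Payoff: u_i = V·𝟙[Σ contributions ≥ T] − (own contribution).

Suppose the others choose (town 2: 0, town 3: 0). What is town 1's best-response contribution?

0

Others' total = 0. Even contributing 80 gives 80 < 120: no benefit either way.
Best response: 0.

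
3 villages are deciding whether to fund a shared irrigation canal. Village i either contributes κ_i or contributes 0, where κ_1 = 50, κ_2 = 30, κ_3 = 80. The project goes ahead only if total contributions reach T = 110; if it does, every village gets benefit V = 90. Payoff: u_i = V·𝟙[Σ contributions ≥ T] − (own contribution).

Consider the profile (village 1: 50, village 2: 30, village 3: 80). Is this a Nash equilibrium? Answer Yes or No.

Total = 160 ≥ 110: provided.
Village 1 (pledges 50, payoff 40): dropping to 0 → total 110, payoff 90. Profitable deviation.

No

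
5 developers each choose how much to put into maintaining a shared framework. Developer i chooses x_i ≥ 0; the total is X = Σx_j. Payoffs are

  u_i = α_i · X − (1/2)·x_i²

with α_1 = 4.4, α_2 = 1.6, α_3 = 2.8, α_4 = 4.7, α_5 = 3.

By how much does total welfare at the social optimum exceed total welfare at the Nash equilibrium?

Developer i's FOC: ∂u_i/∂x_i = α_i − x_i = 0, so x_i* = α_i.
NE contributions = (4.4, 1.6, 2.8, 4.7, 3); X = 16.5.
W^NE = (Σα)·X − ½Σα_i² = 16.5² − ½·60.85 = 241.825.
Planner sets x_i = Σα_j = 16.5 for every i, so X^SO = 5·16.5 = 82.5.
W^SO = (Σα)·X^SO − ½·5·(Σα)² = (5/2)·16.5² = 680.625.
Deadweight loss = W^SO − W^NE = 438.8.

438.8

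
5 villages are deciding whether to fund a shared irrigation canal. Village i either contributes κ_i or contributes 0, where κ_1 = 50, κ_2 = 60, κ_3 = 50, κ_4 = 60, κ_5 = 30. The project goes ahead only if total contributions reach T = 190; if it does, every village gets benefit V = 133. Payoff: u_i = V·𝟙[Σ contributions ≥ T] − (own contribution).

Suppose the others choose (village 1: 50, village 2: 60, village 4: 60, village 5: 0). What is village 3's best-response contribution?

50

Others' total = 170. Contributing 50 brings total to 220 ≥ 190: gain V − κ_3 = 83.
Best response: 50.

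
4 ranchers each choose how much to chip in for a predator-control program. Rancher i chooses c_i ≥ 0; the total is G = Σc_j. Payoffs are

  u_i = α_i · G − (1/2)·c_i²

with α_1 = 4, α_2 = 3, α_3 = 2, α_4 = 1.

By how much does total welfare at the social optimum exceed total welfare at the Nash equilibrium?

Rancher i's FOC: ∂u_i/∂c_i = α_i − c_i = 0, so c_i* = α_i.
NE contributions = (4, 3, 2, 1); G = 10.
W^NE = (Σα)·G − ½Σα_i² = 10² − ½·30 = 85.
Planner sets c_i = Σα_j = 10 for every i, so G^SO = 4·10 = 40.
W^SO = (Σα)·G^SO − ½·4·(Σα)² = (4/2)·10² = 200.
Deadweight loss = W^SO − W^NE = 115.

115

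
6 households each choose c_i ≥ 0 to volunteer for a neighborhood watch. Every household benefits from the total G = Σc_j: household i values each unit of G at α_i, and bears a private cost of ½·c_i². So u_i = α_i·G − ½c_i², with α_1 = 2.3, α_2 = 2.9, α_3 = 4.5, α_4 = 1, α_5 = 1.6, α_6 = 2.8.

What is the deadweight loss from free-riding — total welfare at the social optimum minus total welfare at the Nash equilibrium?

Household i's FOC: ∂u_i/∂c_i = α_i − c_i = 0, so c_i* = α_i.
NE contributions = (2.3, 2.9, 4.5, 1, 1.6, 2.8); G = 15.1.
W^NE = (Σα)·G − ½Σα_i² = 15.1² − ½·45.35 = 205.335.
Planner sets c_i = Σα_j = 15.1 for every i, so G^SO = 6·15.1 = 90.6.
W^SO = (Σα)·G^SO − ½·6·(Σα)² = (6/2)·15.1² = 684.03.
Deadweight loss = W^SO − W^NE = 478.695.

478.695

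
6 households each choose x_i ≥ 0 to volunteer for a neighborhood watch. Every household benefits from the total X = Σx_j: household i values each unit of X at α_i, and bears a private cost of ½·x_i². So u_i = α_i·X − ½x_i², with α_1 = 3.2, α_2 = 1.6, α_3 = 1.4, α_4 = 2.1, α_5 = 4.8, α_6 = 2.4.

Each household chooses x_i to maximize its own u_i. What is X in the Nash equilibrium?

15.5

Household i's FOC: ∂u_i/∂x_i = α_i − x_i = 0, so x_i* = α_i.
NE contributions = (3.2, 1.6, 1.4, 2.1, 4.8, 2.4); X = 15.5.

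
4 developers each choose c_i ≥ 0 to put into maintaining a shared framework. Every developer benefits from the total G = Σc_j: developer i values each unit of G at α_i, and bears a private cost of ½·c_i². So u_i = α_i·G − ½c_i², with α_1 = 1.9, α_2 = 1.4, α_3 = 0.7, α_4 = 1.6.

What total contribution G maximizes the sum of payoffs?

Planner FOC: ∂(Σu_j)/∂c_i = (Σα_j) − c_i = 0, so c_i^SO = Σα_j = 5.6 for every i; G^SO = 22.4.

22.4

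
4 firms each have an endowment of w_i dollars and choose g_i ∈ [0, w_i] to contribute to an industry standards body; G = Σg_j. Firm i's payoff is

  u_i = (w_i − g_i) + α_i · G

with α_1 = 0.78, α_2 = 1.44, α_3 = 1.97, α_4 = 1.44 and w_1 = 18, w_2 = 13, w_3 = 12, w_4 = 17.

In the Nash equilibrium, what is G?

42

∂u_i/∂g_i = α_i − 1, so firm i contributes w_i if α_i > 1, else 0.
α_i > 1 for i ∈ {2, 3, 4}; NE contributions (0, 13, 12, 17), G = 42.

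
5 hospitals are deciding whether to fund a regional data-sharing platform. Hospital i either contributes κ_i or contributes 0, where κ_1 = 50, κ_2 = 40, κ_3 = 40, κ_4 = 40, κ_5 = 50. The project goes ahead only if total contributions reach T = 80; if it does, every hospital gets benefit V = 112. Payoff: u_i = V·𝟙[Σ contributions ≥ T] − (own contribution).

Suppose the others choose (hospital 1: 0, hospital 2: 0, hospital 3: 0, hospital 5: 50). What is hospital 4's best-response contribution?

Others' total = 50. Contributing 40 brings total to 90 ≥ 80: gain V − κ_4 = 72.
Best response: 40.

40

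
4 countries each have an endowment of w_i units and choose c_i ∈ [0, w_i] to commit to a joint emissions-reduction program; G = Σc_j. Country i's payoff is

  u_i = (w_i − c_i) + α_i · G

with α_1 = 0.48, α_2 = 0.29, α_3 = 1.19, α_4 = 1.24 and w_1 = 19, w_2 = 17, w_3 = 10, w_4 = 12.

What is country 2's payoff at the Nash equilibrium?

23.38

∂u_i/∂c_i = α_i − 1, so country i contributes w_i if α_i > 1, else 0.
α_i > 1 for i ∈ {3, 4}; NE contributions (0, 0, 10, 12), G = 22.
u_2 = (17 − 0) + 0.29·22 = 23.38.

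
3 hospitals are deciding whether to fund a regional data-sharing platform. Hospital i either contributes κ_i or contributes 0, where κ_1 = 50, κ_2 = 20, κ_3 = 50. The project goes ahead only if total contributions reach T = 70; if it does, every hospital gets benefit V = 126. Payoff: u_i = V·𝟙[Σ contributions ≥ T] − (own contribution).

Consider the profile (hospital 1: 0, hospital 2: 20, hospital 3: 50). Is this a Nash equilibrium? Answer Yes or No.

Yes

Total = 70 ≥ 70: provided.
Hospital 1 (pledges 0, payoff 126): pledging 50 → total 120, payoff 76. No gain.
Hospital 2 (pledges 20, payoff 106): dropping to 0 → total 50, payoff 0. No gain.
Hospital 3 (pledges 50, payoff 76): dropping to 0 → total 20, payoff 0. No gain.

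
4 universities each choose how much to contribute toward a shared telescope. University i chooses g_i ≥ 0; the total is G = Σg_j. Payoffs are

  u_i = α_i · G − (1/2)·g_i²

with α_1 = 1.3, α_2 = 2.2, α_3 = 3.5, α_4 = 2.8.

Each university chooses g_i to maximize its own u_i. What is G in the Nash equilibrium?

9.8

University i's FOC: ∂u_i/∂g_i = α_i − g_i = 0, so g_i* = α_i.
NE contributions = (1.3, 2.2, 3.5, 2.8); G = 9.8.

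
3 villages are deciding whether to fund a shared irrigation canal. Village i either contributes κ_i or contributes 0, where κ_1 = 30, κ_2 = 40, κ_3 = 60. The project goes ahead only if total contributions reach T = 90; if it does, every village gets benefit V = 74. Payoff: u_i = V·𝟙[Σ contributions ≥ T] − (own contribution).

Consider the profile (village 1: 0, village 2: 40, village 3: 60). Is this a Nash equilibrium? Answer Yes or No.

Total = 100 ≥ 90: provided.
Village 1 (pledges 0, payoff 74): pledging 30 → total 130, payoff 44. No gain.
Village 2 (pledges 40, payoff 34): dropping to 0 → total 60, payoff 0. No gain.
Village 3 (pledges 60, payoff 14): dropping to 0 → total 40, payoff 0. No gain.

Yes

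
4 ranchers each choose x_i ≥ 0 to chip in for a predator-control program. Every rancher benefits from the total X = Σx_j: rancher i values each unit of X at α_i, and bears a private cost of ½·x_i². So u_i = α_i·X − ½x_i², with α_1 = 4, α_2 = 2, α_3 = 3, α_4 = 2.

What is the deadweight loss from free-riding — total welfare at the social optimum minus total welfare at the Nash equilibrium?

Rancher i's FOC: ∂u_i/∂x_i = α_i − x_i = 0, so x_i* = α_i.
NE contributions = (4, 2, 3, 2); X = 11.
W^NE = (Σα)·X − ½Σα_i² = 11² − ½·33 = 104.5.
Planner sets x_i = Σα_j = 11 for every i, so X^SO = 4·11 = 44.
W^SO = (Σα)·X^SO − ½·4·(Σα)² = (4/2)·11² = 242.
Deadweight loss = W^SO − W^NE = 137.5.

137.5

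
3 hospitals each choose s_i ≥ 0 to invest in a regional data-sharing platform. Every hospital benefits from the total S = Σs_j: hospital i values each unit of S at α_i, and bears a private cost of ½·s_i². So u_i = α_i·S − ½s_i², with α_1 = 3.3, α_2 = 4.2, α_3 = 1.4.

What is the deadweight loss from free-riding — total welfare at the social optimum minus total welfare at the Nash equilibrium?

54.85

Hospital i's FOC: ∂u_i/∂s_i = α_i − s_i = 0, so s_i* = α_i.
NE contributions = (3.3, 4.2, 1.4); S = 8.9.
W^NE = (Σα)·S − ½Σα_i² = 8.9² − ½·30.49 = 63.965.
Planner sets s_i = Σα_j = 8.9 for every i, so S^SO = 3·8.9 = 26.7.
W^SO = (Σα)·S^SO − ½·3·(Σα)² = (3/2)·8.9² = 118.815.
Deadweight loss = W^SO − W^NE = 54.85.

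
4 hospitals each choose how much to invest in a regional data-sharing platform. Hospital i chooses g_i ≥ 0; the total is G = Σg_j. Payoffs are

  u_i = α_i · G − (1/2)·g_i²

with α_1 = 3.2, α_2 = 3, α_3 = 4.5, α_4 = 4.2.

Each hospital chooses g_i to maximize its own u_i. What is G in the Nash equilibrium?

Hospital i's FOC: ∂u_i/∂g_i = α_i − g_i = 0, so g_i* = α_i.
NE contributions = (3.2, 3, 4.5, 4.2); G = 14.9.

14.9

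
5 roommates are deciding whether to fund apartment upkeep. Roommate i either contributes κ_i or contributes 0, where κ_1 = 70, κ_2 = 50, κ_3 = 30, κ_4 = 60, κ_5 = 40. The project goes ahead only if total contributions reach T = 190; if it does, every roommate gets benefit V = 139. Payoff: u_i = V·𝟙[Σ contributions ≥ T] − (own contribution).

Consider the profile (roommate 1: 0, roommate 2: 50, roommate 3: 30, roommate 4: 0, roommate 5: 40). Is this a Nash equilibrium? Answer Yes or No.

No

Total = 120 < 190: not provided.
Roommate 1 (pledges 0, payoff 0): pledging 70 → total 190, payoff 69. Profitable deviation.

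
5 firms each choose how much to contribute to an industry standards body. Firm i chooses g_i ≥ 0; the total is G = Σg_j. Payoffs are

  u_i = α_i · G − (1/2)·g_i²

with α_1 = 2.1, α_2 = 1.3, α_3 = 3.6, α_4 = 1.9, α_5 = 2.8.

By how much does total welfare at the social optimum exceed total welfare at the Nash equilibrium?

Firm i's FOC: ∂u_i/∂g_i = α_i − g_i = 0, so g_i* = α_i.
NE contributions = (2.1, 1.3, 3.6, 1.9, 2.8); G = 11.7.
W^NE = (Σα)·G − ½Σα_i² = 11.7² − ½·30.51 = 121.635.
Planner sets g_i = Σα_j = 11.7 for every i, so G^SO = 5·11.7 = 58.5.
W^SO = (Σα)·G^SO − ½·5·(Σα)² = (5/2)·11.7² = 342.225.
Deadweight loss = W^SO − W^NE = 220.59.

220.59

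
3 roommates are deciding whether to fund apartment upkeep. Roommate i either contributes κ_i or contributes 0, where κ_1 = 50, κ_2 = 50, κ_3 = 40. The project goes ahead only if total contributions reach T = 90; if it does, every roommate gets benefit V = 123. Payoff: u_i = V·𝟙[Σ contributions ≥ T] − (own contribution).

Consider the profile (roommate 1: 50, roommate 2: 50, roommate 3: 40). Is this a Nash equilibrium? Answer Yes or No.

No

Total = 140 ≥ 90: provided.
Roommate 1 (pledges 50, payoff 73): dropping to 0 → total 90, payoff 123. Profitable deviation.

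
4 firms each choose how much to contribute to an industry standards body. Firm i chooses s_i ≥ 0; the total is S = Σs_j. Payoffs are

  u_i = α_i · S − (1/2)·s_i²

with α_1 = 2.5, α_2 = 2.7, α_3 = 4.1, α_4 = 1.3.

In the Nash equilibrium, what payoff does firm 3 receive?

35.055

Firm i's FOC: ∂u_i/∂s_i = α_i − s_i = 0, so s_i* = α_i.
NE contributions = (2.5, 2.7, 4.1, 1.3); S = 10.6.
u_3 = α_3·S − ½·(s_3)² = 4.1·10.6 − ½·4.1² = 35.055.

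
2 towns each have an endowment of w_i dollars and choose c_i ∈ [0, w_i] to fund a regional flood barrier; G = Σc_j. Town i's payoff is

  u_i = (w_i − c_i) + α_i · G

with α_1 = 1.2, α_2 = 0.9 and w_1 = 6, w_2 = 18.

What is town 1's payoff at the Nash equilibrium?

∂u_i/∂c_i = α_i − 1, so town i contributes w_i if α_i > 1, else 0.
α_i > 1 for i ∈ {1}; NE contributions (6, 0), G = 6.
u_1 = (6 − 6) + 1.2·6 = 7.2.

7.2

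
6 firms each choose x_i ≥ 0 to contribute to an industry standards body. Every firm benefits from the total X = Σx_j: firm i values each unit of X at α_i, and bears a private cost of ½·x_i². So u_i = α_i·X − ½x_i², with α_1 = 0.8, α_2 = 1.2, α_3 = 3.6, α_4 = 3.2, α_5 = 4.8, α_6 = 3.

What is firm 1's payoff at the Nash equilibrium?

12.96

Firm i's FOC: ∂u_i/∂x_i = α_i − x_i = 0, so x_i* = α_i.
NE contributions = (0.8, 1.2, 3.6, 3.2, 4.8, 3); X = 16.6.
u_1 = α_1·X − ½·(x_1)² = 0.8·16.6 − ½·0.8² = 12.96.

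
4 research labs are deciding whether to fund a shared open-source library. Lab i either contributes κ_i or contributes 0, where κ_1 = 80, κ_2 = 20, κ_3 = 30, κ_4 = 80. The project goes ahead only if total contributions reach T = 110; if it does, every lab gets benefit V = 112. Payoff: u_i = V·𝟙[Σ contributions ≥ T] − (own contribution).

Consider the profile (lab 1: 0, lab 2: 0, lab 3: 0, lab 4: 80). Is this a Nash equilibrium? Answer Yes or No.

No

Total = 80 < 110: not provided.
Lab 1 (pledges 0, payoff 0): pledging 80 → total 160, payoff 32. Profitable deviation.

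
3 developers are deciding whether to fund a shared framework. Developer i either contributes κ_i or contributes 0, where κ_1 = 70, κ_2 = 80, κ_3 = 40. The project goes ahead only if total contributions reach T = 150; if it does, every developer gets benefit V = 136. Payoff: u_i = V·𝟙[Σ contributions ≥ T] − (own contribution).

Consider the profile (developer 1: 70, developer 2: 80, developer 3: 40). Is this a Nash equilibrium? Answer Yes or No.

Total = 190 ≥ 150: provided.
Developer 1 (pledges 70, payoff 66): dropping to 0 → total 120, payoff 0. No gain.
Developer 2 (pledges 80, payoff 56): dropping to 0 → total 110, payoff 0. No gain.
Developer 3 (pledges 40, payoff 96): dropping to 0 → total 150, payoff 136. Profitable deviation.

No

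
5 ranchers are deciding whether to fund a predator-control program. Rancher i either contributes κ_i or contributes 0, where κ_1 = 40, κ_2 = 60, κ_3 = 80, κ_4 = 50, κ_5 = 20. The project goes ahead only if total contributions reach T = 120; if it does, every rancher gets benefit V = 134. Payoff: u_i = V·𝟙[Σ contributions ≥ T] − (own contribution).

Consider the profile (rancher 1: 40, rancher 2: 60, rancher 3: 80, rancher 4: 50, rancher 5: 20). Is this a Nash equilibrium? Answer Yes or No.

Total = 250 ≥ 120: provided.
Rancher 1 (pledges 40, payoff 94): dropping to 0 → total 210, payoff 134. Profitable deviation.

No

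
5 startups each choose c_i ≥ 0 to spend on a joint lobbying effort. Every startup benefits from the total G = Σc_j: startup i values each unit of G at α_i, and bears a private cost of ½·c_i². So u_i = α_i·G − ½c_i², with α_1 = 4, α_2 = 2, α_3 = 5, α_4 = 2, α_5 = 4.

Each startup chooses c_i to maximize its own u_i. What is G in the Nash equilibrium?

Startup i's FOC: ∂u_i/∂c_i = α_i − c_i = 0, so c_i* = α_i.
NE contributions = (4, 2, 5, 2, 4); G = 17.

17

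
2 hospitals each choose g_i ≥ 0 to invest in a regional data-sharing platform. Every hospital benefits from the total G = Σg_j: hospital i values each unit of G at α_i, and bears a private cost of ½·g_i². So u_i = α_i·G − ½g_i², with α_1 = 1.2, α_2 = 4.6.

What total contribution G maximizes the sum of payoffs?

11.6

Planner FOC: ∂(Σu_j)/∂g_i = (Σα_j) − g_i = 0, so g_i^SO = Σα_j = 5.8 for every i; G^SO = 11.6.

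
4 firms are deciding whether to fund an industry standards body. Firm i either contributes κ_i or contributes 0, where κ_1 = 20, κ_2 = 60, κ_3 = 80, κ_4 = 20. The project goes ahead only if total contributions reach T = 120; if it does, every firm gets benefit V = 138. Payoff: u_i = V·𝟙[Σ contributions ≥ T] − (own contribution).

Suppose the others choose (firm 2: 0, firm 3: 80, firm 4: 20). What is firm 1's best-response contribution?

Others' total = 100. Contributing 20 brings total to 120 ≥ 120: gain V − κ_1 = 118.
Best response: 20.

20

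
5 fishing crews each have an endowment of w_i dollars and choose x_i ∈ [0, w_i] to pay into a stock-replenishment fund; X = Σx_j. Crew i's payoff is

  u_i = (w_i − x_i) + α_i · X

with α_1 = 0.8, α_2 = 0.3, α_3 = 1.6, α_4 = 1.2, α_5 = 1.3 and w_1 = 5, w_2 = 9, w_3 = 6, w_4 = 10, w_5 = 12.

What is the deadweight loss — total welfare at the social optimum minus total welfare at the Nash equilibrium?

58.8

∂u_i/∂x_i = α_i − 1, so crew i contributes w_i if α_i > 1, else 0.
α_i > 1 for i ∈ {3, 4, 5}; NE contributions (0, 0, 6, 10, 12), X = 28.
W^NE = Σw_i − X^NE + (Σα_i)·X^NE = 42 + 4.2·28 = 159.6.
Planner: ∂(Σu_j)/∂x_i = Σα_j − 1 = 4.2 > 0, so everyone contributes w_i; X^SO = 42, W^SO = 42 + 4.2·42 = 218.4.
Deadweight loss = 58.8.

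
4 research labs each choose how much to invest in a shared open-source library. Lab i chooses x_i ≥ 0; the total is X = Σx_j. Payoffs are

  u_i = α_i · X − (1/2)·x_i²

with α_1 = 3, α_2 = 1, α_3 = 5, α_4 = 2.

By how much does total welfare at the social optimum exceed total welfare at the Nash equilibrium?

140.5

Lab i's FOC: ∂u_i/∂x_i = α_i − x_i = 0, so x_i* = α_i.
NE contributions = (3, 1, 5, 2); X = 11.
W^NE = (Σα)·X − ½Σα_i² = 11² − ½·39 = 101.5.
Planner sets x_i = Σα_j = 11 for every i, so X^SO = 4·11 = 44.
W^SO = (Σα)·X^SO − ½·4·(Σα)² = (4/2)·11² = 242.
Deadweight loss = W^SO − W^NE = 140.5.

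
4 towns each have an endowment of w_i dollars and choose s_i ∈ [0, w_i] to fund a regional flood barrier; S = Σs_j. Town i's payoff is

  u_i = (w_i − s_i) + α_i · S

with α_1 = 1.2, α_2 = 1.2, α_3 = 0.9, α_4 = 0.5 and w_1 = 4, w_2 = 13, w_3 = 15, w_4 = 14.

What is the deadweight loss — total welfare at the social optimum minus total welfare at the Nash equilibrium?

81.2

∂u_i/∂s_i = α_i − 1, so town i contributes w_i if α_i > 1, else 0.
α_i > 1 for i ∈ {1, 2}; NE contributions (4, 13, 0, 0), S = 17.
W^NE = Σw_i − S^NE + (Σα_i)·S^NE = 46 + 2.8·17 = 93.6.
Planner: ∂(Σu_j)/∂s_i = Σα_j − 1 = 2.8 > 0, so everyone contributes w_i; S^SO = 46, W^SO = 46 + 2.8·46 = 174.8.
Deadweight loss = 81.2.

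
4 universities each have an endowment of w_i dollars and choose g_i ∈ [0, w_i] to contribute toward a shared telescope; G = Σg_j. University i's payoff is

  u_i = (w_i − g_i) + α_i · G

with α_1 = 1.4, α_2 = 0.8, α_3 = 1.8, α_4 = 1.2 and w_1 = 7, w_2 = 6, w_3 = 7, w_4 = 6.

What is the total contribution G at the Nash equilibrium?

20

∂u_i/∂g_i = α_i − 1, so university i contributes w_i if α_i > 1, else 0.
α_i > 1 for i ∈ {1, 3, 4}; NE contributions (7, 0, 7, 6), G = 20.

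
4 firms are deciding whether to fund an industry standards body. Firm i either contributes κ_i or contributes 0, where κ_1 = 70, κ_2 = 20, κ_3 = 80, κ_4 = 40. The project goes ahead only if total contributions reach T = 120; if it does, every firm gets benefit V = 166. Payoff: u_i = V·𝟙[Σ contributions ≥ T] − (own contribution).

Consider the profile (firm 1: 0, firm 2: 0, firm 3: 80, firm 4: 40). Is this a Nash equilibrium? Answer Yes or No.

Yes

Total = 120 ≥ 120: provided.
Firm 1 (pledges 0, payoff 166): pledging 70 → total 190, payoff 96. No gain.
Firm 2 (pledges 0, payoff 166): pledging 20 → total 140, payoff 146. No gain.
Firm 3 (pledges 80, payoff 86): dropping to 0 → total 40, payoff 0. No gain.
Firm 4 (pledges 40, payoff 126): dropping to 0 → total 80, payoff 0. No gain.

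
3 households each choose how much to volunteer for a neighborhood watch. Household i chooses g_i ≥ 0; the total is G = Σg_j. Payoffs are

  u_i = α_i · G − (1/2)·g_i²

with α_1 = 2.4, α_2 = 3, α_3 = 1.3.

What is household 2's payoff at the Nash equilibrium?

Household i's FOC: ∂u_i/∂g_i = α_i − g_i = 0, so g_i* = α_i.
NE contributions = (2.4, 3, 1.3); G = 6.7.
u_2 = α_2·G − ½·(g_2)² = 3·6.7 − ½·3² = 15.6.

15.6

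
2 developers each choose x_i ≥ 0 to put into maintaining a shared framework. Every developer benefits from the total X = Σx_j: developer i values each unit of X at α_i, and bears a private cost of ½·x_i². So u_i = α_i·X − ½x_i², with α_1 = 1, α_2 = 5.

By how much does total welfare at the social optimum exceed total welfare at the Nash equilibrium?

13

Developer i's FOC: ∂u_i/∂x_i = α_i − x_i = 0, so x_i* = α_i.
NE contributions = (1, 5); X = 6.
W^NE = (Σα)·X − ½Σα_i² = 6² − ½·26 = 23.
Planner sets x_i = Σα_j = 6 for every i, so X^SO = 2·6 = 12.
W^SO = (Σα)·X^SO − ½·2·(Σα)² = (2/2)·6² = 36.
Deadweight loss = W^SO − W^NE = 13.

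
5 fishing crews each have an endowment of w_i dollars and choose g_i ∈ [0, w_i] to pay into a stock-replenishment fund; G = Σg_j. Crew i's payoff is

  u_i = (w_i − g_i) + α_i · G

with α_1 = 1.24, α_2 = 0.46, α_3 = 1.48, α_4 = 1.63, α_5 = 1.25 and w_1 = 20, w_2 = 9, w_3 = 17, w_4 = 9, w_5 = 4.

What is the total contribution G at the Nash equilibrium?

50

∂u_i/∂g_i = α_i − 1, so crew i contributes w_i if α_i > 1, else 0.
α_i > 1 for i ∈ {1, 3, 4, 5}; NE contributions (20, 0, 17, 9, 4), G = 50.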